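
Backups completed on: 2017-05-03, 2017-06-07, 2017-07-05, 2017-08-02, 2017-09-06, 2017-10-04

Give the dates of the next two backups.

2017-11-01, 2017-12-06

These are Wednesdays at 28- or 35-day spacing (35, 28, 28, 35, 28).
The pattern: 1st Wednesday of the month.
1st Wednesday of November 2017: 2017-11-01.
1st Wednesday of December 2017: 2017-12-06.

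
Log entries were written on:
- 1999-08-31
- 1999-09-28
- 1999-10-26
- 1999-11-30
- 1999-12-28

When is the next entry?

All Tuesdays; the gaps (28, 28, 35, 28) vary with month length.
This is the last Tuesday of each month.
January 2000 ends with Tuesday 2000-01-25.

2000-01-25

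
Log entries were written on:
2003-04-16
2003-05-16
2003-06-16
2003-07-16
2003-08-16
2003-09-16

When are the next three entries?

Each date is the 16th; the gaps (30, 31, 30, 31, 31) track the month lengths.
The rule is the 16th of each month.
Next: October 2003 → 2003-10-16.
November 2003: 2003-11-16.
December 2003: 2003-12-16.

2003-10-16, 2003-11-16, 2003-12-16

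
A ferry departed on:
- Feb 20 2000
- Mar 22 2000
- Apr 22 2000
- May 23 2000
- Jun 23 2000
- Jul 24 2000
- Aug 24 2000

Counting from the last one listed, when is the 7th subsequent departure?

Mar 29 2001

The spacing is 31, 31, 31, 31, 31, 31 days — always 31 days.
Aug 24 2000 + 31 days = Sep 24 2000.
Sep 24 2000 + 31 days = Oct 25 2000.
Oct 25 2000 + 31 days = Nov 25 2000.
Nov 25 2000 + 31 days = Dec 26 2000.
Dec 26 2000 + 31 days = Jan 26 2001.
Jan 26 2001 + 31 days = Feb 26 2001.
Feb 26 2001 + 31 days = Mar 29 2001.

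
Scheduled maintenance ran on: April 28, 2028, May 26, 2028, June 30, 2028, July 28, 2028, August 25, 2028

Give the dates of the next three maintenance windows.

September 29, 2028; October 27, 2028; November 24, 2028

All Fridays; the gaps (28, 35, 28, 28) vary with month length.
This is the last Friday of each month.
September 2028 ends with Friday September 29, 2028.
Last Friday of October 2028: October 27, 2028.
November 2028 ends with Friday November 24, 2028.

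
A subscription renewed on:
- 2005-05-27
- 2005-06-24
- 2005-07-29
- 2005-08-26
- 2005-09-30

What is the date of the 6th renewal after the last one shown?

2006-03-31

These are Fridays with 28, 35, 28, 35-day gaps.
Each is the final Friday of its month — 2005-07-29 is past the 28th, so '4th Friday' doesn't fit.
Last Friday of October 2005: 2005-10-28.
November 2005 ends with Friday 2005-11-25.
December 2005 ends with Friday 2005-12-30.
January 2006 ends with Friday 2006-01-27.
February 2006 ends with Friday 2006-02-24.
March 2006 ends with Friday 2006-03-31.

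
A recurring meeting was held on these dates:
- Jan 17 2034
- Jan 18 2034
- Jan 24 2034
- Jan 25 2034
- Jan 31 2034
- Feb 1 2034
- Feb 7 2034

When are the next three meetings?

Feb 8 2034, Feb 14 2034, Feb 15 2034

Every event lands on a Tuesday or Wednesday (gaps cycle 1, 6, 1, 6, 1, 6).
So the schedule is: every Tuesday and Wednesday.
Next Wednesday: Feb 8 2034.
The following Tuesday is Feb 14 2034.
Next Wednesday: Feb 15 2034.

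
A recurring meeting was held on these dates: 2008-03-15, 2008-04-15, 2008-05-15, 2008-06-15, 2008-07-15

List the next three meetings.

The day-of-month is always 15 (31, 30, 31, 30 days between events).
So this recurs on the 15th of each month.
Next: August 2008 → 2008-08-15.
Next: September 2008 → 2008-09-15.
October 2008: 2008-10-15.

2008-08-15, 2008-09-15, 2008-10-15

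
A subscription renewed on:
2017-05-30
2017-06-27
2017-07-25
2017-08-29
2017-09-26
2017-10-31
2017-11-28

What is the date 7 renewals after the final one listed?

Every date is a Tuesday; gaps 28, 28, 35, 28, 35, 28 days.
Each is the last Tuesday of its month (at least one falls on the 29th or later, ruling out '4th Tuesday').
Last Tuesday of December 2017: 2017-12-26.
Last Tuesday of January 2018: 2018-01-30.
Last Tuesday of February 2018: 2018-02-27.
March 2018 ends with Tuesday 2018-03-27.
April 2018 ends with Tuesday 2018-04-24.
May 2018 ends with Tuesday 2018-05-29.
June 2018 ends with Tuesday 2018-06-26.

2018-06-26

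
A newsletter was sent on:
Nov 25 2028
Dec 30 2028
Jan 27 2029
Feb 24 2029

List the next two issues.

All Saturdays; the gaps (35, 28, 28) vary with month length.
This is the last Saturday of each month.
March 2029 ends with Saturday Mar 31 2029.
April 2029 ends with Saturday Apr 28 2029.

Mar 31 2029, Apr 28 2029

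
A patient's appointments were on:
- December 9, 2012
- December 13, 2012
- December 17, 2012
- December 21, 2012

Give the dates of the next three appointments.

Every event comes 4 days after the last (4, 4, 4).
December 21, 2012 + 4 days = December 25, 2012.
December 25, 2012 + 4 days = December 29, 2012.
December 29, 2012 + 4 days = January 2, 2013.

December 25, 2012; December 29, 2012; January 2, 2013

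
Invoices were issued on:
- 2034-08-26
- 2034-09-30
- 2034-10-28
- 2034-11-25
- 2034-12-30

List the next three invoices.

2035-01-27, 2035-02-24, 2035-03-31

These are Saturdays with 35, 28, 28, 35-day gaps.
Each is the final Saturday of its month — 2034-09-30 is past the 28th, so '4th Saturday' doesn't fit.
January 2035 ends with Saturday 2035-01-27.
Last Saturday of February 2035: 2035-02-24.
March 2035 ends with Saturday 2035-03-31.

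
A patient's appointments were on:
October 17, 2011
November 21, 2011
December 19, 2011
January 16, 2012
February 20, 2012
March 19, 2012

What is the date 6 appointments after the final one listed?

September 17, 2012

These are Mondays at 28- or 35-day spacing (35, 28, 28, 35, 28).
The pattern: 3rd Monday of the month.
3rd Monday of April 2012: April 16, 2012.
3rd Monday of May 2012: May 21, 2012.
3rd Monday of June 2012: June 18, 2012.
3rd Monday of July 2012: July 16, 2012.
August 2012 — 3rd Monday is August 20, 2012.
3rd Monday of September 2012: September 17, 2012.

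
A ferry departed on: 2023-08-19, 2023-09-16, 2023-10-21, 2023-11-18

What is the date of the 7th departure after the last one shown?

2024-06-15

Gaps: 28, 35, 28 days — a mix of 28 and 35. Every date is a Saturday.
Each is the 3rd Saturday of its month.
December 2023 — 3rd Saturday is 2023-12-16.
January 2024 — 3rd Saturday is 2024-01-20.
3rd Saturday of February 2024: 2024-02-17.
March 2024 — 3rd Saturday is 2024-03-16.
April 2024 — 3rd Saturday is 2024-04-20.
3rd Saturday of May 2024: 2024-05-18.
June 2024 — 3rd Saturday is 2024-06-15.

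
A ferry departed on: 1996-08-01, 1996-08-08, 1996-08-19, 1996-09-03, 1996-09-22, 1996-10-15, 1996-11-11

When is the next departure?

The spacing grows by 4 each time: 7, 11, 15, 19, 23, 27 days.
Next gap: 31 days. 1996-11-11 + 31 days = 1996-12-12.

1996-12-12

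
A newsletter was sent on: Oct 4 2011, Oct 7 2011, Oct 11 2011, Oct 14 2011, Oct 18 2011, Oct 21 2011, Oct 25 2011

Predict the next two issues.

Oct 28 2011, Nov 1 2011

Gaps: 3, 4, 3, 4, 3, 4 days — not constant, but cyclic with period 2.
The events fall on every Tuesday and Friday.
The following Friday is Oct 28 2011.
Next Tuesday: Nov 1 2011.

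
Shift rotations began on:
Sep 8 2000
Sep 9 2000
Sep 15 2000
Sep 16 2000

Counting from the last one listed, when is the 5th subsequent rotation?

Every event lands on a Friday or Saturday (gaps cycle 1, 6, 1).
So the schedule is: every Friday and Saturday.
The following Friday is Sep 22 2000.
Next Saturday: Sep 23 2000.
The following Friday is Sep 29 2000.
The following Saturday is Sep 30 2000.
The following Friday is Oct 6 2000.

Oct 6 2000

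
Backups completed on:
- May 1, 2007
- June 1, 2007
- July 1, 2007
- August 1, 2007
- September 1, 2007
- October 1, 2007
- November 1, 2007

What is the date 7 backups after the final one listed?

June 1, 2008

Gaps: 31, 30, 31, 31, 30, 31 days — not constant. Every event is on the 1st of the month.
Pattern: the 1st of each month.
Next: December 2007 → December 1, 2007.
January 2008: January 1, 2008.
Next: February 2008 → February 1, 2008.
March 2008: March 1, 2008.
Next: April 2008 → April 1, 2008.
May 2008: May 1, 2008.
June 2008: June 1, 2008.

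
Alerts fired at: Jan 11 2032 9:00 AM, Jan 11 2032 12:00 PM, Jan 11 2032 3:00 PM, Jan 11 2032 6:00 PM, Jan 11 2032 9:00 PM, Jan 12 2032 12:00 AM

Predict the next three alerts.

Spacing: 3, 3, 3, 3, 3 h — constant 3 h.
Jan 12 2032 12:00 AM + 3 h = Jan 12 2032 3:00 AM.
Jan 12 2032 3:00 AM + 3 h = Jan 12 2032 6:00 AM.
Jan 12 2032 6:00 AM + 3 h = Jan 12 2032 9:00 AM.

Jan 12 2032 3:00 AM, Jan 12 2032 6:00 AM, Jan 12 2032 9:00 AM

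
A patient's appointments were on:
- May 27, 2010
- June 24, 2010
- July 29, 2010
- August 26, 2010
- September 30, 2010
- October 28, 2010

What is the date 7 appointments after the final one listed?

May 26, 2011

These are Thursdays with 28, 35, 28, 35, 28-day gaps.
Each is the final Thursday of its month — July 29, 2010 is past the 28th, so '4th Thursday' doesn't fit.
November 2010 ends with Thursday November 25, 2010.
Last Thursday of December 2010: December 30, 2010.
January 2011 ends with Thursday January 27, 2011.
Last Thursday of February 2011: February 24, 2011.
March 2011 ends with Thursday March 31, 2011.
April 2011 ends with Thursday April 28, 2011.
May 2011 ends with Thursday May 26, 2011.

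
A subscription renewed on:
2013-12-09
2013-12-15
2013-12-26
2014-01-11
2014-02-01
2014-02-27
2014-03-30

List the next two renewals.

2014-05-05, 2014-06-15

The spacing grows by 5 each time: 6, 11, 16, 21, 26, 31 days.
Next gap: 36 days. 2014-03-30 + 36 days = 2014-05-05.
Next gap: 41 days. 2014-05-05 + 41 days = 2014-06-15.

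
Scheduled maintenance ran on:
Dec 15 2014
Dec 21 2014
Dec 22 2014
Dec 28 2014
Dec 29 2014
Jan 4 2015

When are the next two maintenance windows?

The gap pattern 6, 1, 6, 1, 6 repeats every 2 events.
These are the Mondays and Sundays of each week.
The following Monday is Jan 5 2015.
The following Sunday is Jan 11 2015.

Jan 5 2015, Jan 11 2015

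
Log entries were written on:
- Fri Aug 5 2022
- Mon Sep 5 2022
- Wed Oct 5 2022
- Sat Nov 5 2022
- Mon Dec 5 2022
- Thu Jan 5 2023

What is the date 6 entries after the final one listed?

Gaps: 31, 30, 31, 30, 31 days — not constant. Every event is on the 5th of the month.
Pattern: the 5th of each month.
Next: February 2023 → Sun Feb 5 2023.
Next: March 2023 → Sun Mar 5 2023.
April 2023: Wed Apr 5 2023.
Next: May 2023 → Fri May 5 2023.
June 2023: Mon Jun 5 2023.
July 2023: Wed Jul 5 2023.

Wed Jul 5 2023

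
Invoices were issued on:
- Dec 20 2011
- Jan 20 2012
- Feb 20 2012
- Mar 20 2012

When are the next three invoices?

Each date is the 20th; the gaps (31, 31, 29) track the month lengths.
The rule is the 20th of each month.
April 2012: Apr 20 2012.
Next: May 2012 → May 20 2012.
June 2012: Jun 20 2012.

Apr 20 2012, May 20 2012, Jun 20 2012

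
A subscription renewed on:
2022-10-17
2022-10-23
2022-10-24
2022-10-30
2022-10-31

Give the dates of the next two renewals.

2022-11-06, 2022-11-07

Every event lands on a Monday or Sunday (gaps cycle 6, 1, 6, 1).
So the schedule is: every Monday and Sunday.
The following Sunday is 2022-11-06.
The following Monday is 2022-11-07.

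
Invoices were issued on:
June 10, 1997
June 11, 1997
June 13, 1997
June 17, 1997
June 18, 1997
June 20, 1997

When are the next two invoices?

June 24, 1997; June 25, 1997

The gap pattern 1, 2, 4, 1, 2 repeats every 3 events.
These are the Tuesdays, Wednesdays and Fridays of each week.
Next Tuesday: June 24, 1997.
Next Wednesday: June 25, 1997.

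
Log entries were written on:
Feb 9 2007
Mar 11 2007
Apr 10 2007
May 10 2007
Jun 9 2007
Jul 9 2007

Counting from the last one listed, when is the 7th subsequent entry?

Feb 4 2008

Gaps between consecutive events: 30, 30, 30, 30, 30 days — a constant 30-day interval.
Jul 9 2007 + 30 days = Aug 8 2007.
Aug 8 2007 + 30 days = Sep 7 2007.
Sep 7 2007 + 30 days = Oct 7 2007.
Oct 7 2007 + 30 days = Nov 6 2007.
Nov 6 2007 + 30 days = Dec 6 2007.
Dec 6 2007 + 30 days = Jan 5 2008.
Jan 5 2008 + 30 days = Feb 4 2008.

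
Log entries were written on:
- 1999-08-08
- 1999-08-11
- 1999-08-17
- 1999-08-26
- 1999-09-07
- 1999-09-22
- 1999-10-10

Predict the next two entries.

1999-10-31, 1999-11-24

Gaps: 3, 6, 9, 12, 15, 18 days — each gap is 3 larger than the previous one.
Next gap: 21 days. 1999-10-10 + 21 days = 1999-10-31.
Next gap: 24 days. 1999-10-31 + 24 days = 1999-11-24.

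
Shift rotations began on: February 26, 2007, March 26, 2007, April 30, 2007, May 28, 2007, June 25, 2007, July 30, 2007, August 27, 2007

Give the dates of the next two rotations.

All Mondays; the gaps (28, 35, 28, 28, 35, 28) vary with month length.
This is the last Monday of each month.
September 2007 ends with Monday September 24, 2007.
Last Monday of October 2007: October 29, 2007.

September 24, 2007; October 29, 2007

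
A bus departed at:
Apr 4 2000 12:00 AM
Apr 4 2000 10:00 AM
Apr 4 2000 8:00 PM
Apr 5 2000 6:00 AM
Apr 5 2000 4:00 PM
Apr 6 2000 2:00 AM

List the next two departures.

Apr 6 2000 12:00 PM, Apr 6 2000 10:00 PM

Gaps: 10, 10, 10, 10, 10 hours — each event is 10 hours after the previous one.
Apr 6 2000 2:00 AM + 10 h = Apr 6 2000 12:00 PM.
Apr 6 2000 12:00 PM + 10 h = Apr 6 2000 10:00 PM.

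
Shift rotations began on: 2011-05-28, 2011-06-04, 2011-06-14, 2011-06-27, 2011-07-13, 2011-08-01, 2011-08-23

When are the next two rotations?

2011-09-17, 2011-10-15

The spacing grows by 3 each time: 7, 10, 13, 16, 19, 22 days.
Next gap: 25 days. 2011-08-23 + 25 days = 2011-09-17.
Next gap: 28 days. 2011-09-17 + 28 days = 2011-10-15.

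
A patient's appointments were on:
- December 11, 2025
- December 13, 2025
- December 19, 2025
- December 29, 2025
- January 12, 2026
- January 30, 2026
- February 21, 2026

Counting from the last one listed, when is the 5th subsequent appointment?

Intervals are 2, 6, 10, 14, 18, 22 days — an arithmetic progression with common difference 4.
Next gap: 26 days. February 21, 2026 + 26 days = March 19, 2026.
Next gap: 30 days. March 19, 2026 + 30 days = April 18, 2026.
Next gap: 34 days. April 18, 2026 + 34 days = May 22, 2026.
Next gap: 38 days. May 22, 2026 + 38 days = June 29, 2026.
Next gap: 42 days. June 29, 2026 + 42 days = August 10, 2026.

August 10, 2026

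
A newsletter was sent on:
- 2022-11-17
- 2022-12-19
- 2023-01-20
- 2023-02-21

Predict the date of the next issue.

The spacing is 32, 32, 32 days — always 32 days.
2023-02-21 + 32 days = 2023-03-25.

2023-03-25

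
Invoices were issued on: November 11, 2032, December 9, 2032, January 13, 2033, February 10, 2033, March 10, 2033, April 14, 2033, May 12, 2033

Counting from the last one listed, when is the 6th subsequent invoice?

November 10, 2033

Gaps: 28, 35, 28, 28, 35, 28 days — a mix of 28 and 35. Every date is a Thursday.
Each is the 2nd Thursday of its month.
June 2033 — 2nd Thursday is June 9, 2033.
July 2033 — 2nd Thursday is July 14, 2033.
2nd Thursday of August 2033: August 11, 2033.
2nd Thursday of September 2033: September 8, 2033.
2nd Thursday of October 2033: October 13, 2033.
November 2033 — 2nd Thursday is November 10, 2033.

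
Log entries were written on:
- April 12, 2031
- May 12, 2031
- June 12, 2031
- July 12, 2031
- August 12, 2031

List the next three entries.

September 12, 2031; October 12, 2031; November 12, 2031

The day-of-month is always 12 (30, 31, 30, 31 days between events).
So this recurs on the 12th of each month.
September 2031: September 12, 2031.
Next: October 2031 → October 12, 2031.
November 2031: November 12, 2031.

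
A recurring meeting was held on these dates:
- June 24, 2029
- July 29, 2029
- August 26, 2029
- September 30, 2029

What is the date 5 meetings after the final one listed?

February 24, 2030

Every date is a Sunday; gaps 35, 28, 35 days.
Each is the last Sunday of its month (at least one falls on the 29th or later, ruling out '4th Sunday').
Last Sunday of October 2029: October 28, 2029.
Last Sunday of November 2029: November 25, 2029.
December 2029 ends with Sunday December 30, 2029.
Last Sunday of January 2030: January 27, 2030.
Last Sunday of February 2030: February 24, 2030.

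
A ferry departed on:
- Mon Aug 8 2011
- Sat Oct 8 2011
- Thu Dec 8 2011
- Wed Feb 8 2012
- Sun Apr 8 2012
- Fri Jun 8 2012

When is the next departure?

The day-of-month is always 8 (61, 61, 62, 60, 61 days between events).
So this recurs on the 8th of every 2 months.
August 2012: Wed Aug 8 2012.

Wed Aug 8 2012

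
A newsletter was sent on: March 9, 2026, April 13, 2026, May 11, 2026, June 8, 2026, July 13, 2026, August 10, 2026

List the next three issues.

Gaps: 35, 28, 28, 35, 28 days — a mix of 28 and 35. Every date is a Monday.
Each is the 2nd Monday of its month.
September 2026 — 2nd Monday is September 14, 2026.
October 2026 — 2nd Monday is October 12, 2026.
2nd Monday of November 2026: November 9, 2026.

September 14, 2026; October 12, 2026; November 9, 2026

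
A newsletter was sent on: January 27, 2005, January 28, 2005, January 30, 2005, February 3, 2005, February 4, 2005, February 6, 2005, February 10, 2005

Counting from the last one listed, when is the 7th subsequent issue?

Gaps: 1, 2, 4, 1, 2, 4 days — not constant, but cyclic with period 3.
The events fall on every Thursday, Friday and Sunday.
Next Friday: February 11, 2005.
Next Sunday: February 13, 2005.
The following Thursday is February 17, 2005.
Next Friday: February 18, 2005.
The following Sunday is February 20, 2005.
Next Thursday: February 24, 2005.
Next Friday: February 25, 2005.

February 25, 2005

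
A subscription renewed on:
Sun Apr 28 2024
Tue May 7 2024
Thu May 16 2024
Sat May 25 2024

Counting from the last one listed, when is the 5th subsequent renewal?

Tue Jul 9 2024

The spacing is 9, 9, 9 days — always 9 days.
Sat May 25 2024 + 9 days = Mon Jun 3 2024.
Mon Jun 3 2024 + 9 days = Wed Jun 12 2024.
Wed Jun 12 2024 + 9 days = Fri Jun 21 2024.
Fri Jun 21 2024 + 9 days = Sun Jun 30 2024.
Sun Jun 30 2024 + 9 days = Tue Jul 9 2024.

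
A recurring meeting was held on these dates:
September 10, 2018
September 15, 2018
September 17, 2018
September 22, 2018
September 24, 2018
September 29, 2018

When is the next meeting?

The gap pattern 5, 2, 5, 2, 5 repeats every 2 events.
These are the Mondays and Saturdays of each week.
Next Monday: October 1, 2018.

October 1, 2018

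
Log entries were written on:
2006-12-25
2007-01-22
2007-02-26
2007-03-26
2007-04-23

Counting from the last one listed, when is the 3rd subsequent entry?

2007-07-23

These are Mondays at 28- or 35-day spacing (28, 35, 28, 28).
The pattern: 4th Monday of the month.
4th Monday of May 2007: 2007-05-28.
June 2007 — 4th Monday is 2007-06-25.
4th Monday of July 2007: 2007-07-23.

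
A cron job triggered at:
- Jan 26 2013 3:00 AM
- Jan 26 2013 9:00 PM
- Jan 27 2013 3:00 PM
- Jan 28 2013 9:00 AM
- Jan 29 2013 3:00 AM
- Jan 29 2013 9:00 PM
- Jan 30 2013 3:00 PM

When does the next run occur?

Jan 31 2013 9:00 AM

Spacing: 18, 18, 18, 18, 18, 18 h — constant 18 h.
Jan 30 2013 3:00 PM + 18 h = Jan 31 2013 9:00 AM.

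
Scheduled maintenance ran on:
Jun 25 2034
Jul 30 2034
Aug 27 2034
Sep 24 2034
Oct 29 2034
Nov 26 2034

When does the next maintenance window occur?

Every date is a Sunday; gaps 35, 28, 28, 35, 28 days.
Each is the last Sunday of its month (at least one falls on the 29th or later, ruling out '4th Sunday').
Last Sunday of December 2034: Dec 31 2034.

Dec 31 2034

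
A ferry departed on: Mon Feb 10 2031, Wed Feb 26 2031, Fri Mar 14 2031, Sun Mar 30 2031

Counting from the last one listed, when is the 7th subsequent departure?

Sun Jul 20 2031

Gaps between consecutive events: 16, 16, 16 days — a constant 16-day interval.
Sun Mar 30 2031 + 16 days = Tue Apr 15 2031.
Tue Apr 15 2031 + 16 days = Thu May 1 2031.
Thu May 1 2031 + 16 days = Sat May 17 2031.
Sat May 17 2031 + 16 days = Mon Jun 2 2031.
Mon Jun 2 2031 + 16 days = Wed Jun 18 2031.
Wed Jun 18 2031 + 16 days = Fri Jul 4 2031.
Fri Jul 4 2031 + 16 days = Sun Jul 20 2031.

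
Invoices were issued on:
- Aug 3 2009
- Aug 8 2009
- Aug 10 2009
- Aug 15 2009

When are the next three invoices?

The gap pattern 5, 2, 5 repeats every 2 events.
These are the Mondays and Saturdays of each week.
Next Monday: Aug 17 2009.
The following Saturday is Aug 22 2009.
Next Monday: Aug 24 2009.

Aug 17 2009, Aug 22 2009, Aug 24 2009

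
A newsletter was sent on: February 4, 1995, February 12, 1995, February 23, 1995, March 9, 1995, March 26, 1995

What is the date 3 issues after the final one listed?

June 3, 1995

Intervals are 8, 11, 14, 17 days — an arithmetic progression with common difference 3.
Next gap: 20 days. March 26, 1995 + 20 days = April 15, 1995.
Next gap: 23 days. April 15, 1995 + 23 days = May 8, 1995.
Next gap: 26 days. May 8, 1995 + 26 days = June 3, 1995.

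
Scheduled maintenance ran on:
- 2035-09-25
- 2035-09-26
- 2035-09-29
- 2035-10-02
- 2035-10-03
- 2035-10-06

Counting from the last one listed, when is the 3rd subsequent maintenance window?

2035-10-13

The gap pattern 1, 3, 3, 1, 3 repeats every 3 events.
These are the Tuesdays, Wednesdays and Saturdays of each week.
The following Tuesday is 2035-10-09.
The following Wednesday is 2035-10-10.
The following Saturday is 2035-10-13.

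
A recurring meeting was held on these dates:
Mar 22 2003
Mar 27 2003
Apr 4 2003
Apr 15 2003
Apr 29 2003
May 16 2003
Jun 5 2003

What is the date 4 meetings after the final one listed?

The spacing grows by 3 each time: 5, 8, 11, 14, 17, 20 days.
Next gap: 23 days. Jun 5 2003 + 23 days = Jun 28 2003.
Next gap: 26 days. Jun 28 2003 + 26 days = Jul 24 2003.
Next gap: 29 days. Jul 24 2003 + 29 days = Aug 22 2003.
Next gap: 32 days. Aug 22 2003 + 32 days = Sep 23 2003.

Sep 23 2003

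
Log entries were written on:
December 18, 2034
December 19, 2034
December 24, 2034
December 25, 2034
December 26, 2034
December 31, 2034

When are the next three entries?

The gap pattern 1, 5, 1, 1, 5 repeats every 3 events.
These are the Mondays, Tuesdays and Sundays of each week.
Next Monday: January 1, 2035.
The following Tuesday is January 2, 2035.
Next Sunday: January 7, 2035.

January 1, 2035; January 2, 2035; January 7, 2035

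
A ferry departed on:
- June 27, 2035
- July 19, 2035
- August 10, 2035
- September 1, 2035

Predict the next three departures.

September 23, 2035; October 15, 2035; November 6, 2035

The spacing is 22, 22, 22 days — always 22 days.
September 1, 2035 + 22 days = September 23, 2035.
September 23, 2035 + 22 days = October 15, 2035.
October 15, 2035 + 22 days = November 6, 2035.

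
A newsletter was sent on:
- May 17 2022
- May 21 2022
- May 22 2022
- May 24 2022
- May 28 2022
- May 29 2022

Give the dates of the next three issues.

May 31 2022, Jun 4 2022, Jun 5 2022

The gap pattern 4, 1, 2, 4, 1 repeats every 3 events.
These are the Tuesdays, Saturdays and Sundays of each week.
The following Tuesday is May 31 2022.
The following Saturday is Jun 4 2022.
Next Sunday: Jun 5 2022.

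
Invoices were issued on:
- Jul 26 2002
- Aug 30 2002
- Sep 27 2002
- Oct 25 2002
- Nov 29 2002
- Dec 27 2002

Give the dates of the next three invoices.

Every date is a Friday; gaps 35, 28, 28, 35, 28 days.
Each is the last Friday of its month (at least one falls on the 29th or later, ruling out '4th Friday').
Last Friday of January 2003: Jan 31 2003.
Last Friday of February 2003: Feb 28 2003.
Last Friday of March 2003: Mar 28 2003.

Jan 31 2003, Feb 28 2003, Mar 28 2003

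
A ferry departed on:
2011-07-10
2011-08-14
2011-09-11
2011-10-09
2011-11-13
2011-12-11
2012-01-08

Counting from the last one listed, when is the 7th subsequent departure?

2012-08-12

Gaps: 35, 28, 28, 35, 28, 28 days — a mix of 28 and 35. Every date is a Sunday.
Each is the 2nd Sunday of its month.
2nd Sunday of February 2012: 2012-02-12.
2nd Sunday of March 2012: 2012-03-11.
April 2012 — 2nd Sunday is 2012-04-08.
2nd Sunday of May 2012: 2012-05-13.
2nd Sunday of June 2012: 2012-06-10.
July 2012 — 2nd Sunday is 2012-07-08.
August 2012 — 2nd Sunday is 2012-08-12.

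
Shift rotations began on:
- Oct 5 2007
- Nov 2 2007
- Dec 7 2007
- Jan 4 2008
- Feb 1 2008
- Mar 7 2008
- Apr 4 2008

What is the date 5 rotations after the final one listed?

Sep 5 2008

Gaps: 28, 35, 28, 28, 35, 28 days — a mix of 28 and 35. Every date is a Friday.
Each is the 1st Friday of its month.
1st Friday of May 2008: May 2 2008.
1st Friday of June 2008: Jun 6 2008.
1st Friday of July 2008: Jul 4 2008.
August 2008 — 1st Friday is Aug 1 2008.
1st Friday of September 2008: Sep 5 2008.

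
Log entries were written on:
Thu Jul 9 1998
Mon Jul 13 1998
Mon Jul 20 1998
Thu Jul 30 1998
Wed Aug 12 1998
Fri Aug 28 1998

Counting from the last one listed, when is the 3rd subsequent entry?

Intervals are 4, 7, 10, 13, 16 days — an arithmetic progression with common difference 3.
Next gap: 19 days. Fri Aug 28 1998 + 19 days = Wed Sep 16 1998.
Next gap: 22 days. Wed Sep 16 1998 + 22 days = Thu Oct 8 1998.
Next gap: 25 days. Thu Oct 8 1998 + 25 days = Mon Nov 2 1998.

Mon Nov 2 1998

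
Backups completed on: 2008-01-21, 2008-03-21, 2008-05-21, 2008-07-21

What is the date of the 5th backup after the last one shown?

2009-05-21

Each date is the 21st; the gaps (60, 61, 61) track the month lengths.
The rule is the 21st of every 2 months.
Next: September 2008 → 2008-09-21.
November 2008: 2008-11-21.
January 2009: 2009-01-21.
Next: March 2009 → 2009-03-21.
Next: May 2009 → 2009-05-21.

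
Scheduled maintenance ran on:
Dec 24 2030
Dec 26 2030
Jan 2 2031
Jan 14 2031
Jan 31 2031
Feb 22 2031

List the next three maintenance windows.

Mar 21 2031, Apr 22 2031, May 29 2031

The spacing grows by 5 each time: 2, 7, 12, 17, 22 days.
Next gap: 27 days. Feb 22 2031 + 27 days = Mar 21 2031.
Next gap: 32 days. Mar 21 2031 + 32 days = Apr 22 2031.
Next gap: 37 days. Apr 22 2031 + 37 days = May 29 2031.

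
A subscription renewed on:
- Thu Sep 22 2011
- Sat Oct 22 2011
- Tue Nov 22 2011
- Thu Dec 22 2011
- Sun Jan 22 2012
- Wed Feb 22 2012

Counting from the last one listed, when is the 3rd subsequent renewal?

Gaps: 30, 31, 30, 31, 31 days — not constant. Every event is on the 22nd of the month.
Pattern: the 22nd of each month.
March 2012: Thu Mar 22 2012.
April 2012: Sun Apr 22 2012.
Next: May 2012 → Tue May 22 2012.

Tue May 22 2012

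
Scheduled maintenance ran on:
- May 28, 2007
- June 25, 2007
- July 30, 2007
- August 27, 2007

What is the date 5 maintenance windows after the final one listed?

Every date is a Monday; gaps 28, 35, 28 days.
Each is the last Monday of its month (at least one falls on the 29th or later, ruling out '4th Monday').
September 2007 ends with Monday September 24, 2007.
Last Monday of October 2007: October 29, 2007.
Last Monday of November 2007: November 26, 2007.
Last Monday of December 2007: December 31, 2007.
Last Monday of January 2008: January 28, 2008.

January 28, 2008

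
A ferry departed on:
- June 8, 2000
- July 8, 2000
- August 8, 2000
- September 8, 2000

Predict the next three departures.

Gaps: 30, 31, 31 days — not constant. Every event is on the 8th of the month.
Pattern: the 8th of each month.
October 2000: October 8, 2000.
November 2000: November 8, 2000.
Next: December 2000 → December 8, 2000.

October 8, 2000; November 8, 2000; December 8, 2000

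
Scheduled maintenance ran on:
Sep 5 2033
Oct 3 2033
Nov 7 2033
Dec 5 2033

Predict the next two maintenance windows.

All dates are Mondays, 28, 35, 28 days apart.
Specifically, the 1st Monday of each month.
January 2034 — 1st Monday is Jan 2 2034.
February 2034 — 1st Monday is Feb 6 2034.

Jan 2 2034, Feb 6 2034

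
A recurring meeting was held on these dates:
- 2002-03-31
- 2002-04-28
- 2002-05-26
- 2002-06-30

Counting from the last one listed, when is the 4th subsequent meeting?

These are Sundays with 28, 28, 35-day gaps.
Each is the final Sunday of its month — 2002-03-31 is past the 28th, so '4th Sunday' doesn't fit.
Last Sunday of July 2002: 2002-07-28.
August 2002 ends with Sunday 2002-08-25.
September 2002 ends with Sunday 2002-09-29.
Last Sunday of October 2002: 2002-10-27.

2002-10-27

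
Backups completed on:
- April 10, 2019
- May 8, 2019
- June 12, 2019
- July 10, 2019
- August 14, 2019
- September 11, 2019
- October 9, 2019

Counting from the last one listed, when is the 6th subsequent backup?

All dates are Wednesdays, 28, 35, 28, 35, 28, 28 days apart.
Specifically, the 2nd Wednesday of each month.
November 2019 — 2nd Wednesday is November 13, 2019.
December 2019 — 2nd Wednesday is December 11, 2019.
2nd Wednesday of January 2020: January 8, 2020.
2nd Wednesday of February 2020: February 12, 2020.
2nd Wednesday of March 2020: March 11, 2020.
2nd Wednesday of April 2020: April 8, 2020.

April 8, 2020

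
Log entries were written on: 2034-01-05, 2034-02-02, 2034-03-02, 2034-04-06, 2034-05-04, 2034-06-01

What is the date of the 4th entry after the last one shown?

These are Thursdays at 28- or 35-day spacing (28, 28, 35, 28, 28).
The pattern: 1st Thursday of the month.
1st Thursday of July 2034: 2034-07-06.
1st Thursday of August 2034: 2034-08-03.
September 2034 — 1st Thursday is 2034-09-07.
1st Thursday of October 2034: 2034-10-05.

2034-10-05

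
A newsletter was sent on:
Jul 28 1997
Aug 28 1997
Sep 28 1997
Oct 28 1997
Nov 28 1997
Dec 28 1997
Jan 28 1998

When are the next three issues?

Each date is the 28th; the gaps (31, 31, 30, 31, 30, 31) track the month lengths.
The rule is the 28th of each month.
February 1998: Feb 28 1998.
March 1998: Mar 28 1998.
Next: April 1998 → Apr 28 1998.

Feb 28 1998, Mar 28 1998, Apr 28 1998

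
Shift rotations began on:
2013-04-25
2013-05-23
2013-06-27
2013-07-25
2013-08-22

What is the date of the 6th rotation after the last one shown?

2014-02-27

Gaps: 28, 35, 28, 28 days — a mix of 28 and 35. Every date is a Thursday.
Each is the 4th Thursday of its month.
4th Thursday of September 2013: 2013-09-26.
October 2013 — 4th Thursday is 2013-10-24.
November 2013 — 4th Thursday is 2013-11-28.
4th Thursday of December 2013: 2013-12-26.
January 2014 — 4th Thursday is 2014-01-23.
February 2014 — 4th Thursday is 2014-02-27.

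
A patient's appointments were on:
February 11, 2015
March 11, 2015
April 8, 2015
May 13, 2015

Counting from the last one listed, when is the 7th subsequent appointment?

December 9, 2015

All dates are Wednesdays, 28, 28, 35 days apart.
Specifically, the 2nd Wednesday of each month.
June 2015 — 2nd Wednesday is June 10, 2015.
2nd Wednesday of July 2015: July 8, 2015.
August 2015 — 2nd Wednesday is August 12, 2015.
September 2015 — 2nd Wednesday is September 9, 2015.
October 2015 — 2nd Wednesday is October 14, 2015.
November 2015 — 2nd Wednesday is November 11, 2015.
December 2015 — 2nd Wednesday is December 9, 2015.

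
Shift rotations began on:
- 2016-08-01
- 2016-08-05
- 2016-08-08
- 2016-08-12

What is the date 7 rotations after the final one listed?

2016-09-05

Gaps: 4, 3, 4 days — not constant, but cyclic with period 2.
The events fall on every Monday and Friday.
Next Monday: 2016-08-15.
Next Friday: 2016-08-19.
Next Monday: 2016-08-22.
Next Friday: 2016-08-26.
Next Monday: 2016-08-29.
Next Friday: 2016-09-02.
The following Monday is 2016-09-05.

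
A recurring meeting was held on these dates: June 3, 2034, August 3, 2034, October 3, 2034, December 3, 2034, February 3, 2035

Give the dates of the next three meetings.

Gaps: 61, 61, 61, 62 days — not constant. Every event is on the 3rd of the month.
Pattern: the 3rd of every 2 months.
Next: April 2035 → April 3, 2035.
Next: June 2035 → June 3, 2035.
August 2035: August 3, 2035.

April 3, 2035; June 3, 2035; August 3, 2035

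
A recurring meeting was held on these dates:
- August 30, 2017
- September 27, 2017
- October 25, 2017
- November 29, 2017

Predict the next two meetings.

December 27, 2017; January 31, 2018

These are Wednesdays with 28, 28, 35-day gaps.
Each is the final Wednesday of its month — August 30, 2017 is past the 28th, so '4th Wednesday' doesn't fit.
December 2017 ends with Wednesday December 27, 2017.
Last Wednesday of January 2018: January 31, 2018.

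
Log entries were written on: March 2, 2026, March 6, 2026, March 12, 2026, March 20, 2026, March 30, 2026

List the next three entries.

April 11, 2026; April 25, 2026; May 11, 2026

Gaps: 4, 6, 8, 10 days — each gap is 2 larger than the previous one.
Next gap: 12 days. March 30, 2026 + 12 days = April 11, 2026.
Next gap: 14 days. April 11, 2026 + 14 days = April 25, 2026.
Next gap: 16 days. April 25, 2026 + 16 days = May 11, 2026.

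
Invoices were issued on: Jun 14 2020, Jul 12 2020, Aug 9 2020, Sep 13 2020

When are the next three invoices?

All dates are Sundays, 28, 28, 35 days apart.
Specifically, the 2nd Sunday of each month.
October 2020 — 2nd Sunday is Oct 11 2020.
November 2020 — 2nd Sunday is Nov 8 2020.
2nd Sunday of December 2020: Dec 13 2020.

Oct 11 2020, Nov 8 2020, Dec 13 2020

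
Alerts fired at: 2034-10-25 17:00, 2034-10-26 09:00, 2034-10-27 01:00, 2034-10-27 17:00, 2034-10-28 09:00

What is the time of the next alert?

2034-10-29 01:00

Spacing: 16, 16, 16, 16 h — constant 16 h.
2034-10-28 09:00 + 16 h = 2034-10-29 01:00.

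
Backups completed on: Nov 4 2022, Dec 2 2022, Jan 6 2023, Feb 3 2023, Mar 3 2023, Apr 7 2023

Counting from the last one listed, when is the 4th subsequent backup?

Aug 4 2023

All dates are Fridays, 28, 35, 28, 28, 35 days apart.
Specifically, the 1st Friday of each month.
1st Friday of May 2023: May 5 2023.
June 2023 — 1st Friday is Jun 2 2023.
July 2023 — 1st Friday is Jul 7 2023.
August 2023 — 1st Friday is Aug 4 2023.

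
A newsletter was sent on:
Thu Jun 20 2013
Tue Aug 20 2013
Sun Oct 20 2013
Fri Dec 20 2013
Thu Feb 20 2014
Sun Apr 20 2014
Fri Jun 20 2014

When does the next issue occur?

The day-of-month is always 20 (61, 61, 61, 62, 59, 61 days between events).
So this recurs on the 20th of every 2 months.
August 2014: Wed Aug 20 2014.

Wed Aug 20 2014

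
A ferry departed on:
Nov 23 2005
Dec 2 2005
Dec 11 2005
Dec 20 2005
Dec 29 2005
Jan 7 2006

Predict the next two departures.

Jan 16 2006, Jan 25 2006

The spacing is 9, 9, 9, 9, 9 days — always 9 days.
Jan 7 2006 + 9 days = Jan 16 2006.
Jan 16 2006 + 9 days = Jan 25 2006.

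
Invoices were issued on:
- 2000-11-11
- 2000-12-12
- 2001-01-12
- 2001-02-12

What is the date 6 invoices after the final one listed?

Every event comes 31 days after the last (31, 31, 31).
2001-02-12 + 31 days = 2001-03-15.
2001-03-15 + 31 days = 2001-04-15.
2001-04-15 + 31 days = 2001-05-16.
2001-05-16 + 31 days = 2001-06-16.
2001-06-16 + 31 days = 2001-07-17.
2001-07-17 + 31 days = 2001-08-17.

2001-08-17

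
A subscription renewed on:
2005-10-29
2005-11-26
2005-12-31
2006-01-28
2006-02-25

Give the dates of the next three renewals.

Every date is a Saturday; gaps 28, 35, 28, 28 days.
Each is the last Saturday of its month (at least one falls on the 29th or later, ruling out '4th Saturday').
March 2006 ends with Saturday 2006-03-25.
Last Saturday of April 2006: 2006-04-29.
May 2006 ends with Saturday 2006-05-27.

2006-03-25, 2006-04-29, 2006-05-27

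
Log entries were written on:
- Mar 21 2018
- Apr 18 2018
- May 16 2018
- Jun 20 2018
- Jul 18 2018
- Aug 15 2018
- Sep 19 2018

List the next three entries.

Oct 17 2018, Nov 21 2018, Dec 19 2018

Gaps: 28, 28, 35, 28, 28, 35 days — a mix of 28 and 35. Every date is a Wednesday.
Each is the 3rd Wednesday of its month.
October 2018 — 3rd Wednesday is Oct 17 2018.
November 2018 — 3rd Wednesday is Nov 21 2018.
3rd Wednesday of December 2018: Dec 19 2018.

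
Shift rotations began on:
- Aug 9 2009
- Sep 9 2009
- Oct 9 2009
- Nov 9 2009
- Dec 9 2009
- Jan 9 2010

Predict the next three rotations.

Feb 9 2010, Mar 9 2010, Apr 9 2010

The day-of-month is always 9 (31, 30, 31, 30, 31 days between events).
So this recurs on the 9th of each month.
February 2010: Feb 9 2010.
March 2010: Mar 9 2010.
April 2010: Apr 9 2010.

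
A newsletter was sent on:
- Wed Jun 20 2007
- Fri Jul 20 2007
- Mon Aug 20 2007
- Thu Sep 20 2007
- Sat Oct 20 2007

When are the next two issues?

Tue Nov 20 2007, Thu Dec 20 2007

Gaps: 30, 31, 31, 30 days — not constant. Every event is on the 20th of the month.
Pattern: the 20th of each month.
November 2007: Tue Nov 20 2007.
December 2007: Thu Dec 20 2007.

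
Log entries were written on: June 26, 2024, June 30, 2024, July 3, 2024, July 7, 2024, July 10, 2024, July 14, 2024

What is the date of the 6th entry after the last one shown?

August 4, 2024

The gap pattern 4, 3, 4, 3, 4 repeats every 2 events.
These are the Wednesdays and Sundays of each week.
Next Wednesday: July 17, 2024.
The following Sunday is July 21, 2024.
Next Wednesday: July 24, 2024.
The following Sunday is July 28, 2024.
The following Wednesday is July 31, 2024.
The following Sunday is August 4, 2024.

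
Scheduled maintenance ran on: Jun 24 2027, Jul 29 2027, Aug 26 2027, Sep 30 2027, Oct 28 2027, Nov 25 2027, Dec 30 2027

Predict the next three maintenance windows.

Jan 27 2028, Feb 24 2028, Mar 30 2028

These are Thursdays with 35, 28, 35, 28, 28, 35-day gaps.
Each is the final Thursday of its month — Jul 29 2027 is past the 28th, so '4th Thursday' doesn't fit.
January 2028 ends with Thursday Jan 27 2028.
Last Thursday of February 2028: Feb 24 2028.
March 2028 ends with Thursday Mar 30 2028.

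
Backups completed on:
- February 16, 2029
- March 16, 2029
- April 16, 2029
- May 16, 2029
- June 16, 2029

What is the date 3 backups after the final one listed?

September 16, 2029

The day-of-month is always 16 (28, 31, 30, 31 days between events).
So this recurs on the 16th of each month.
July 2029: July 16, 2029.
August 2029: August 16, 2029.
Next: September 2029 → September 16, 2029.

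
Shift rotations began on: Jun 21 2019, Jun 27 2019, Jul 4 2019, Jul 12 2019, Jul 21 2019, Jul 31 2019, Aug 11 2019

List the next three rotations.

Gaps: 6, 7, 8, 9, 10, 11 days — each gap is 1 larger than the previous one.
Next gap: 12 days. Aug 11 2019 + 12 days = Aug 23 2019.
Next gap: 13 days. Aug 23 2019 + 13 days = Sep 5 2019.
Next gap: 14 days. Sep 5 2019 + 14 days = Sep 19 2019.

Aug 23 2019, Sep 5 2019, Sep 19 2019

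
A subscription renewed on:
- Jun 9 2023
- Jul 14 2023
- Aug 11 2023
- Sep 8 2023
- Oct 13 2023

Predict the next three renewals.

Nov 10 2023, Dec 8 2023, Jan 12 2024

Gaps: 35, 28, 28, 35 days — a mix of 28 and 35. Every date is a Friday.
Each is the 2nd Friday of its month.
November 2023 — 2nd Friday is Nov 10 2023.
2nd Friday of December 2023: Dec 8 2023.
January 2024 — 2nd Friday is Jan 12 2024.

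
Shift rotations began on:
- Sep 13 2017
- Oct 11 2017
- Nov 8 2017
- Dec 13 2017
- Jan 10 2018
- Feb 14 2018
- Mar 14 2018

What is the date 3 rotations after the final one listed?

Jun 13 2018

These are Wednesdays at 28- or 35-day spacing (28, 28, 35, 28, 35, 28).
The pattern: 2nd Wednesday of the month.
April 2018 — 2nd Wednesday is Apr 11 2018.
2nd Wednesday of May 2018: May 9 2018.
June 2018 — 2nd Wednesday is Jun 13 2018.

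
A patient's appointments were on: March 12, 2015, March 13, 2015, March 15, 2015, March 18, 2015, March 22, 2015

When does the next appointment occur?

Gaps: 1, 2, 3, 4 days — each gap is 1 larger than the previous one.
Next gap: 5 days. March 22, 2015 + 5 days = March 27, 2015.

March 27, 2015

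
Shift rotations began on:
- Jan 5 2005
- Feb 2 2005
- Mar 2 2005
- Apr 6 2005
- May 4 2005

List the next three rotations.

Gaps: 28, 28, 35, 28 days — a mix of 28 and 35. Every date is a Wednesday.
Each is the 1st Wednesday of its month.
June 2005 — 1st Wednesday is Jun 1 2005.
1st Wednesday of July 2005: Jul 6 2005.
1st Wednesday of August 2005: Aug 3 2005.

Jun 1 2005, Jul 6 2005, Aug 3 2005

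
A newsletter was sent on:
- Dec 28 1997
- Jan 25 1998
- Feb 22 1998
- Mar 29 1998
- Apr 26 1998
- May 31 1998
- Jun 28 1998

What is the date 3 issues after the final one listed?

Sep 27 1998

All Sundays; the gaps (28, 28, 35, 28, 35, 28) vary with month length.
This is the last Sunday of each month.
July 1998 ends with Sunday Jul 26 1998.
Last Sunday of August 1998: Aug 30 1998.
September 1998 ends with Sunday Sep 27 1998.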